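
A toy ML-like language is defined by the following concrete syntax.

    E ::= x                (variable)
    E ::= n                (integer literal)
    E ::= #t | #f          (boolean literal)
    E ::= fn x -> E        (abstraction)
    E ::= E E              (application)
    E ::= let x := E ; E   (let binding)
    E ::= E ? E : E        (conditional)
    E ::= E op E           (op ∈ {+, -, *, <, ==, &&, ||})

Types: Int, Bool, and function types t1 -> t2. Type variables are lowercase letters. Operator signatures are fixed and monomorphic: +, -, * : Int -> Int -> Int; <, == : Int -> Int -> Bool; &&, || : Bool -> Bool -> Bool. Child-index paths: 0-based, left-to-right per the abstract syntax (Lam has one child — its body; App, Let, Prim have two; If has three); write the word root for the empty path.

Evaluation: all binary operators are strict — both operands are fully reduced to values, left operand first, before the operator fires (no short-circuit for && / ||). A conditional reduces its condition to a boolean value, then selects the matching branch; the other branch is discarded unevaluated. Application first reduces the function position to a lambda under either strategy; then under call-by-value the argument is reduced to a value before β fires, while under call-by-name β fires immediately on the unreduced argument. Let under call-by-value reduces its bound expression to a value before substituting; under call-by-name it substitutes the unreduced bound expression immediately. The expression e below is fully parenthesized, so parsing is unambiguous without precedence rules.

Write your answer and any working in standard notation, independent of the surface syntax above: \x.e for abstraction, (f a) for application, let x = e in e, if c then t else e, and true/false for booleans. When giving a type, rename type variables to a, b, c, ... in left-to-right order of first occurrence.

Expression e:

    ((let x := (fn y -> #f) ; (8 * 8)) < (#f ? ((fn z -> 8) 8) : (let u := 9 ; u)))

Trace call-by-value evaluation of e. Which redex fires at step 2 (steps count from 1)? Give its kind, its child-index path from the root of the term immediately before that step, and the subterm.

Working:
step 0: ((let x = (\y.false) in (8 * 8)) < (if false then ((\z.8) 8) else (let u = 9 in u)))
step 1: [let@0] ((8 * 8) < (if false then ((\z.8) 8) else (let u = 9 in u)))
step 2: [delta@0] (64 < (if false then ((\z.8) 8) else (let u = 9 in u)))

Answer: delta at 0 : (8 * 8)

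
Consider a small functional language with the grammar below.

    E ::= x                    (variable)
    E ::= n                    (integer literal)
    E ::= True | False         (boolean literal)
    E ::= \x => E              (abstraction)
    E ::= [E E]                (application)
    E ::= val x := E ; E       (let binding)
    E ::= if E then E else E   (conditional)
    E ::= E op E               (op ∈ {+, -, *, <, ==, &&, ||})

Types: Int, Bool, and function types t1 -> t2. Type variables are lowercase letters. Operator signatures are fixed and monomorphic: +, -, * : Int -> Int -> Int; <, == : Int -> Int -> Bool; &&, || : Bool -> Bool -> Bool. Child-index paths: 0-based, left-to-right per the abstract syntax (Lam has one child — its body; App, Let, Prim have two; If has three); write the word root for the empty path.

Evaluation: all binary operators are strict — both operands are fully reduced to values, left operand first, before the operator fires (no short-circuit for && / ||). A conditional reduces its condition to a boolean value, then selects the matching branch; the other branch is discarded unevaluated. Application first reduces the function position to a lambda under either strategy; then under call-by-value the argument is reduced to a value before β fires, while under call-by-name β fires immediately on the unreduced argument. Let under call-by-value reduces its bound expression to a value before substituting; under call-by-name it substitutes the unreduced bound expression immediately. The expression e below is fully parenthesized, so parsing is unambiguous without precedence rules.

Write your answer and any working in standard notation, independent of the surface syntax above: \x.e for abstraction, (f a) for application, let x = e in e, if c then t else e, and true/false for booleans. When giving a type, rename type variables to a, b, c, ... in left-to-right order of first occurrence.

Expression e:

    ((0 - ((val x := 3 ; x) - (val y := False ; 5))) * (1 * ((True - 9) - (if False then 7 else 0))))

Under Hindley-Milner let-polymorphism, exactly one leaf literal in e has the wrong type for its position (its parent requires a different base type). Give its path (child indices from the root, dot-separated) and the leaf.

Derivation:
  unify Int ~ Int
let x : Int
x : Int
  unify Int ~ Int
let y : Bool
  unify Int ~ Int
  unify Int ~ Int
  unify Int ~ Int
  unify Int ~ Int
  unify Bool ~ Int
  FAIL: mismatch Bool ~ Int

Answer: 1.1.0.0 : true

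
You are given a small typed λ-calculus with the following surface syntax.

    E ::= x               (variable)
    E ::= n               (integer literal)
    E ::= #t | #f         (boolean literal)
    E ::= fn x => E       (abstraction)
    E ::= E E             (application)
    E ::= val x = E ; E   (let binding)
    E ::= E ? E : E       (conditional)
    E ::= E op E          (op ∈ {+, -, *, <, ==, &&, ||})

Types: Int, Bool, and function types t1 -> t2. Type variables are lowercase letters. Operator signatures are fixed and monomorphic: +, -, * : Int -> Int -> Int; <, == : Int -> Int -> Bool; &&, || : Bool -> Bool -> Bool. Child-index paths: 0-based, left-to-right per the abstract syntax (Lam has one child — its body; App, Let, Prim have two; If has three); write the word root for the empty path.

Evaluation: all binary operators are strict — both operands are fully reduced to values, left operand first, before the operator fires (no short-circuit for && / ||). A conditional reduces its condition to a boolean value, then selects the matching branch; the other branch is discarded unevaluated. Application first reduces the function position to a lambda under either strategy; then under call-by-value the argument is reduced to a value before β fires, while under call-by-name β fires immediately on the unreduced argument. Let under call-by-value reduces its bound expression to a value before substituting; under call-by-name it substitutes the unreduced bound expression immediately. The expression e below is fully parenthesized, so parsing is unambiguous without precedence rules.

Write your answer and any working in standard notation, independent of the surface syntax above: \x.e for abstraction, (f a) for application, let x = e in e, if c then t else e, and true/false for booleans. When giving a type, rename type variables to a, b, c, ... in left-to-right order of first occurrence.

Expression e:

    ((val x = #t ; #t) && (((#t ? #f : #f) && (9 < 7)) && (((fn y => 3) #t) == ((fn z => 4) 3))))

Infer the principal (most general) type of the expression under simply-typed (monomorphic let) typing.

Derivation:
let x : Bool
  unify Bool ~ Bool
  unify Bool ~ Bool
  unify Bool ~ Bool
  unify Bool ~ Bool
  unify Int ~ Int
  unify Int ~ Int
  unify Bool ~ Bool
  unify Bool ~ Bool
\y._ : a -> Int
  unify a -> Int ~ Bool -> b
  unify a ~ Bool
  unify Int ~ b
_ _ : Int
  unify Int ~ Int
\z._ : c -> Int
  unify c -> Int ~ Int -> d
  unify c ~ Int
  unify Int ~ d
_ _ : Int
  unify Int ~ Int
  unify Bool ~ Bool
  unify Bool ~ Bool

Answer: Bool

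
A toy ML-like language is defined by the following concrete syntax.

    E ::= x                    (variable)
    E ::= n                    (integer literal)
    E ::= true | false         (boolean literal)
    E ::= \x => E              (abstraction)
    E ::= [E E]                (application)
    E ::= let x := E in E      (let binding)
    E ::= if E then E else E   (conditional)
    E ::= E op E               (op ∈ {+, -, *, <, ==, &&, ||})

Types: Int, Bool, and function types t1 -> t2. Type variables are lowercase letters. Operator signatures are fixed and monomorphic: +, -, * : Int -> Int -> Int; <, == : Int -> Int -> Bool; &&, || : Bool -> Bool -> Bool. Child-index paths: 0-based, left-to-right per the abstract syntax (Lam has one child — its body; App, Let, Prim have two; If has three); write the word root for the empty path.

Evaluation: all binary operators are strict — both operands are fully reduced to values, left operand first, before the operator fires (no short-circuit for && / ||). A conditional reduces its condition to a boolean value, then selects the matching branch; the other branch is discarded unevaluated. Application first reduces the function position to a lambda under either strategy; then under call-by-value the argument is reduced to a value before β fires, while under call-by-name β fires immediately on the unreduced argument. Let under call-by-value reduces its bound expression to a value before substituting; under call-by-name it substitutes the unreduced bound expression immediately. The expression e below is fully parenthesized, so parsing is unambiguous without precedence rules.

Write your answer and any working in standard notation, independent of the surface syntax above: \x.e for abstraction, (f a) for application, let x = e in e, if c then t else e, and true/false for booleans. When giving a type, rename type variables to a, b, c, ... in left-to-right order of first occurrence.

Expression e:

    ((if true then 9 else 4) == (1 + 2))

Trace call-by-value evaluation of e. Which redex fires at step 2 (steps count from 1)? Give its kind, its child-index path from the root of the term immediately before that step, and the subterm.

Trace:
step 0: ((if true then 9 else 4) == (1 + 2))
step 1: [if@0] (9 == (1 + 2))
step 2: [delta@1] (9 == 3)

Answer: delta at 1 : (1 + 2)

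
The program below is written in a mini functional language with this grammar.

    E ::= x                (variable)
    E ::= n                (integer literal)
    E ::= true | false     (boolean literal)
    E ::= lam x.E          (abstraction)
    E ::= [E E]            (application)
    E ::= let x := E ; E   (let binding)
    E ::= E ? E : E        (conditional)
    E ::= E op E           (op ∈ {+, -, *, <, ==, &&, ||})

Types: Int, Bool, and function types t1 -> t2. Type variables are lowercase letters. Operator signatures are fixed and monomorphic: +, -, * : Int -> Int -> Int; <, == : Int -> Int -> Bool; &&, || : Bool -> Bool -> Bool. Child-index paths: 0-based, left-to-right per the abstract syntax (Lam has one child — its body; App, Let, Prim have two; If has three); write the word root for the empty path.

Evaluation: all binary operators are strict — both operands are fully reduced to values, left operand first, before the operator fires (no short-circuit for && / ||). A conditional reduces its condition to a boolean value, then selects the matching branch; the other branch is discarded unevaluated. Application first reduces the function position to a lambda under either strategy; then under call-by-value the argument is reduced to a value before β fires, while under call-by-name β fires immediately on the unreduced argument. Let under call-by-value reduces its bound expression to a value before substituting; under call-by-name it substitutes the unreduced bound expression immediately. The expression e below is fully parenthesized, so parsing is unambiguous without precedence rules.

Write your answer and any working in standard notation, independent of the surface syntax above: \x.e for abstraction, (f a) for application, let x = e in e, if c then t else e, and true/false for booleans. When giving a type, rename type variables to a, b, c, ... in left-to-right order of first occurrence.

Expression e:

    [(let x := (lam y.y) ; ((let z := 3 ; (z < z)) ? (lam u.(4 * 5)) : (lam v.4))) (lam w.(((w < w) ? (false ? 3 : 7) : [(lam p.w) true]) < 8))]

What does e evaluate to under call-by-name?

Answer: 4

Derivation:
step 0: ((let x = (\y.y) in (if (let z = 3 in (z < z)) then (\u.(4 * 5)) else (\v.4))) (\w.((if (w < w) then (if false then 3 else 7) else ((\p.w) true)) < 8)))
step 1: [let@0] ((if (let z = 3 in (z < z)) then (\u.(4 * 5)) else (\v.4)) (\w.((if (w < w) then (if false then 3 else 7) else ((\p.w) true)) < 8)))
step 2: [let@0.0] ((if (3 < 3) then (\u.(4 * 5)) else (\v.4)) (\w.((if (w < w) then (if false then 3 else 7) else ((\p.w) true)) < 8)))
step 3: [delta@0.0] ((if false then (\u.(4 * 5)) else (\v.4)) (\w.((if (w < w) then (if false then 3 else 7) else ((\p.w) true)) < 8)))
step 4: [if@0] ((\v.4) (\w.((if (w < w) then (if false then 3 else 7) else ((\p.w) true)) < 8)))
step 5: [beta@root] 4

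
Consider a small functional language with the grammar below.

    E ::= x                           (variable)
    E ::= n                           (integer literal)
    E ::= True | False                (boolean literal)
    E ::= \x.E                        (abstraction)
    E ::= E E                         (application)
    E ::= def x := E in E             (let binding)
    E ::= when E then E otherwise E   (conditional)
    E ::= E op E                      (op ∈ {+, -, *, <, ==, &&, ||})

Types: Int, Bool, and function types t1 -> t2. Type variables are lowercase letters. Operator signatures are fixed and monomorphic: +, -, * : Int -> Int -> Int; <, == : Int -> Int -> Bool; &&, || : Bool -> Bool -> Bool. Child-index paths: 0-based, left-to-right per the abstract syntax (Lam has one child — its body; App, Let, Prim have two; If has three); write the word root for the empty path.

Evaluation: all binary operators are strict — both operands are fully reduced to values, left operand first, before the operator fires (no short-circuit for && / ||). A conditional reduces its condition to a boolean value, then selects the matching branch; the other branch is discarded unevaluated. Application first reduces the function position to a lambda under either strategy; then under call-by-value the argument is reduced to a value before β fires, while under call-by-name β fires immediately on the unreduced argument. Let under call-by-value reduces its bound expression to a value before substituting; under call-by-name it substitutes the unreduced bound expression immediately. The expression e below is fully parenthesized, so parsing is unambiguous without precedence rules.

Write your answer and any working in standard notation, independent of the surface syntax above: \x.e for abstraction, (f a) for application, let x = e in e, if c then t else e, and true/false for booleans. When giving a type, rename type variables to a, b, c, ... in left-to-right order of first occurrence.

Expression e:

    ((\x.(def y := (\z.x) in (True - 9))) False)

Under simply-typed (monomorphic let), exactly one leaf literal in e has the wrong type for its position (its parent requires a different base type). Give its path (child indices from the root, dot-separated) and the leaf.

Answer: 0.0.1.0 : true

Working:
x : a
\z._ : b -> a
let y : b -> a
  unify Bool ~ Int
  FAIL: mismatch Bool ~ Int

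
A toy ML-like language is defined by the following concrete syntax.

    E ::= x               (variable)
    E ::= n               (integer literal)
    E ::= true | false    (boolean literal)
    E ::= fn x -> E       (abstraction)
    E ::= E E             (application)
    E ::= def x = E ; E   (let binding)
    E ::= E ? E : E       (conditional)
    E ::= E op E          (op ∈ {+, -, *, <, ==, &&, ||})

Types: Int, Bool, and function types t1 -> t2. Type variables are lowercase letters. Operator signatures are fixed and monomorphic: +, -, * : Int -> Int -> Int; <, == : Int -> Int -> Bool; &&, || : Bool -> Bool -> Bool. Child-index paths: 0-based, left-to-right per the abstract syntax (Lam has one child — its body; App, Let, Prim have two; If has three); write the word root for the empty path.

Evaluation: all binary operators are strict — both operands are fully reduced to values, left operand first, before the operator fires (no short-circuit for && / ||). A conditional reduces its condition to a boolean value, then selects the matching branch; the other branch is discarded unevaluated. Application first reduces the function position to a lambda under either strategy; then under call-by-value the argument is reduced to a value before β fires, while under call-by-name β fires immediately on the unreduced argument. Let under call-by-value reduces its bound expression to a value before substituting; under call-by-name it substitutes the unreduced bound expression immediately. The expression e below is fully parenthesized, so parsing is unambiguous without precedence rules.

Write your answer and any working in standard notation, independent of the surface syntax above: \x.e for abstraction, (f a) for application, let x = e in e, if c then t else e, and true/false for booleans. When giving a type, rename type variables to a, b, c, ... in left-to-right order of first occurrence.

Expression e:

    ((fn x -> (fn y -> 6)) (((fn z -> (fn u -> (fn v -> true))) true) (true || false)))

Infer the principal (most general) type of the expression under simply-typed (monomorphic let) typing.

Answer: a -> Int

Working:
\y._ : b -> Int
\x._ : a -> b -> Int
\v._ : e -> Bool
\u._ : d -> e -> Bool
\z._ : c -> d -> e -> Bool
  unify c -> d -> e -> Bool ~ Bool -> f
  unify c ~ Bool
  unify d -> e -> Bool ~ f
_ _ : d -> e -> Bool
  unify Bool ~ Bool
  unify Bool ~ Bool
  unify d -> e -> Bool ~ Bool -> g
  unify d ~ Bool
  unify e -> Bool ~ g
_ _ : e -> Bool
  unify a -> b -> Int ~ (e -> Bool) -> h
  unify a ~ e -> Bool
  unify b -> Int ~ h
_ _ : b -> Int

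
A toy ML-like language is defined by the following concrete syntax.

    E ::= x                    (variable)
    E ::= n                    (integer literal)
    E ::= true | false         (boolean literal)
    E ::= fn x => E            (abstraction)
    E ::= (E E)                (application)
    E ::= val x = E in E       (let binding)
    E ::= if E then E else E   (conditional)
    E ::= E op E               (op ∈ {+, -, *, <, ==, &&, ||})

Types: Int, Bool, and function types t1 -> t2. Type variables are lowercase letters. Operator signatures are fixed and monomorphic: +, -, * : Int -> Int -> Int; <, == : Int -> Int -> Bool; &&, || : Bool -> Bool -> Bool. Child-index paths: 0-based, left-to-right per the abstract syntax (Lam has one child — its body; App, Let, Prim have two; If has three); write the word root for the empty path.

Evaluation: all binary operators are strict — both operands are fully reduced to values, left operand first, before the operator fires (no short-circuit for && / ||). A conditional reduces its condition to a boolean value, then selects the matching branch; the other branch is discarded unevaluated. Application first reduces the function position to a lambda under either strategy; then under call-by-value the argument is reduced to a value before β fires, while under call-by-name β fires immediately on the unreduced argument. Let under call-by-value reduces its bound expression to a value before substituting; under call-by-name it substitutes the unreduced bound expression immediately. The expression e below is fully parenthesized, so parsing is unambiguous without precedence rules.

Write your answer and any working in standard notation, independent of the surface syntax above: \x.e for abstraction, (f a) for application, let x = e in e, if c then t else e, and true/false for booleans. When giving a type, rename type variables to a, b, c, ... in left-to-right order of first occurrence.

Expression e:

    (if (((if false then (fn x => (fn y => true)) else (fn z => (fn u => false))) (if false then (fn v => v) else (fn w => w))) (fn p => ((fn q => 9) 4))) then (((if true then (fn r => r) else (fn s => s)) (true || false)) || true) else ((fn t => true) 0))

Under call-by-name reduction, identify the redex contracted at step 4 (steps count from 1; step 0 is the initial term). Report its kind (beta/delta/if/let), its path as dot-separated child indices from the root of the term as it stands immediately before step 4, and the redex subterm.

Answer: if at root : (if false then (((if true then (\r.r) else (\s.s)) (true || false)) || true) else ((\t.true) 0))

Trace:
step 0: (if (((if false then (\x.(\y.true)) else (\z.(\u.false))) (if false then (\v.v) else (\w.w))) (\p.((\q.9) 4))) then (((if true then (\r.r) else (\s.s)) (true || false)) || true) else ((\t.true) 0))
step 1: [if@0.0.0] (if (((\z.(\u.false)) (if false then (\v.v) else (\w.w))) (\p.((\q.9) 4))) then (((if true then (\r.r) else (\s.s)) (true || false)) || true) else ((\t.true) 0))
step 2: [beta@0.0] (if ((\u.false) (\p.((\q.9) 4))) then (((if true then (\r.r) else (\s.s)) (true || false)) || true) else ((\t.true) 0))
step 3: [beta@0] (if false then (((if true then (\r.r) else (\s.s)) (true || false)) || true) else ((\t.true) 0))
step 4: [if@root] ((\t.true) 0)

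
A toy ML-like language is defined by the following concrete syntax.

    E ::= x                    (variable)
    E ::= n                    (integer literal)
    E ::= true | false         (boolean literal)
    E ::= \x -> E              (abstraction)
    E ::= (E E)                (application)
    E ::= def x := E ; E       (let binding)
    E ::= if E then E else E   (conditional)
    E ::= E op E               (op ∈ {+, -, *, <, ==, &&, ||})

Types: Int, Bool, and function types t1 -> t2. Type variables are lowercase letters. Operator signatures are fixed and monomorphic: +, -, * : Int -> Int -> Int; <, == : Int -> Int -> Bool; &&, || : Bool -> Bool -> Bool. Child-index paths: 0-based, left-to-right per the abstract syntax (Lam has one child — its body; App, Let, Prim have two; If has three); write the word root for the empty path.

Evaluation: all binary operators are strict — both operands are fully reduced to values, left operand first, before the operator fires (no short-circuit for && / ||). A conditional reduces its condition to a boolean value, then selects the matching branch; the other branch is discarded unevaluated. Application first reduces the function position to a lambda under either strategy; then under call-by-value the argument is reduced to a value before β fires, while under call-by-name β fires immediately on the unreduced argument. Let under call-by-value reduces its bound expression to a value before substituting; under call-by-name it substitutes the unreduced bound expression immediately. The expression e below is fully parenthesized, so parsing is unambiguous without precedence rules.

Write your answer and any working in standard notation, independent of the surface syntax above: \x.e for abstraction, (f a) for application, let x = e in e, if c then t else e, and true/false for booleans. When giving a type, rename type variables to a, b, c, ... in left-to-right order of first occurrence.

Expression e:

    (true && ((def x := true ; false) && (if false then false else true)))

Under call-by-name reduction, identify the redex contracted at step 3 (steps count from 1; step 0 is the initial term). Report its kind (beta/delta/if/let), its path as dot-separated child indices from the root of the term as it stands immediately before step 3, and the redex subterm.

Derivation:
step 0: (true && ((let x = true in false) && (if false then false else true)))
step 1: [let@1.0] (true && (false && (if false then false else true)))
step 2: [if@1.1] (true && (false && true))
step 3: [delta@1] (true && false)

Answer: delta at 1 : (false && true)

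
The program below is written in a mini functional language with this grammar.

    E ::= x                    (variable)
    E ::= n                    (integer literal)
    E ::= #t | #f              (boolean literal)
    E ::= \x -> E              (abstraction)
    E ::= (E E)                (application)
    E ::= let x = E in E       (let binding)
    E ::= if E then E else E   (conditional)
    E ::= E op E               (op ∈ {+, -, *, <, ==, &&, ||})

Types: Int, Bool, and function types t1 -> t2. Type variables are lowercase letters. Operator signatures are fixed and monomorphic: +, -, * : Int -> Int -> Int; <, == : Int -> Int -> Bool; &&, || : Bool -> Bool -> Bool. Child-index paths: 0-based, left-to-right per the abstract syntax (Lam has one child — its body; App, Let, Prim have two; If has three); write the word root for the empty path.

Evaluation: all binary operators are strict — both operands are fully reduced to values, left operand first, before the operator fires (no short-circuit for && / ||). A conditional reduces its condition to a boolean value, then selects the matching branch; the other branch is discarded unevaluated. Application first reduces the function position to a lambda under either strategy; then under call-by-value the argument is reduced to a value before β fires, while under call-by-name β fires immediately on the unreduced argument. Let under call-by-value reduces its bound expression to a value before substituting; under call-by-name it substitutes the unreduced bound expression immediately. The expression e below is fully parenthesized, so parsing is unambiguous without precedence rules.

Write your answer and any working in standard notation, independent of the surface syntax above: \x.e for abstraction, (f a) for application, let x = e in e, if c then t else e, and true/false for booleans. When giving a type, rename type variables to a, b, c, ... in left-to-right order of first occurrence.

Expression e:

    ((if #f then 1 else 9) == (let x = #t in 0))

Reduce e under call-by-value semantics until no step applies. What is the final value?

Derivation:
step 0: ((if false then 1 else 9) == (let x = true in 0))
step 1: [if@0] (9 == (let x = true in 0))
step 2: [let@1] (9 == 0)
step 3: [delta@root] false

Answer: false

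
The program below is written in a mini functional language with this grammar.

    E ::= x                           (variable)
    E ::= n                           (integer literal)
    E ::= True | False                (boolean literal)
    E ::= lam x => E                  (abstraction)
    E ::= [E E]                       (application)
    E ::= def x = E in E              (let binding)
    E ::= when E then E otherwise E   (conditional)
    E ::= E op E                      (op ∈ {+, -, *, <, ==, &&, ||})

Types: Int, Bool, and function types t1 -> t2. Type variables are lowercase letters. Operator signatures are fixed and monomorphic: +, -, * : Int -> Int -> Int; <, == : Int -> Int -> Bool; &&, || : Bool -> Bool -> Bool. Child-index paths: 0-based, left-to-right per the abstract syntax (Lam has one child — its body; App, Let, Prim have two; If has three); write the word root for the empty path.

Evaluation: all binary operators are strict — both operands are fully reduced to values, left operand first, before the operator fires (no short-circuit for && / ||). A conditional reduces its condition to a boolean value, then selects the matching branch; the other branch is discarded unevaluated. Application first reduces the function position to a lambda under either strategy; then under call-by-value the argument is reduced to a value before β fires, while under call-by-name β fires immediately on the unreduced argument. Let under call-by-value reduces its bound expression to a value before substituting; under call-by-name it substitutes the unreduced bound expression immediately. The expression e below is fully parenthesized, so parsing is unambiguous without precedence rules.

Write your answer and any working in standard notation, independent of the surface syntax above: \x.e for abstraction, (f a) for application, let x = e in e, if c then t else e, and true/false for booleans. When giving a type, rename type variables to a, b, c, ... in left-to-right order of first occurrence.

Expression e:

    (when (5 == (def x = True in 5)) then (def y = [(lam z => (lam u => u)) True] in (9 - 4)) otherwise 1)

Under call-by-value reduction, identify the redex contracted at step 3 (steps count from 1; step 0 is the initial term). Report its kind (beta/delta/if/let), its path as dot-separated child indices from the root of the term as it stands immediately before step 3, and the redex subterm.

Derivation:
step 0: (if (5 == (let x = true in 5)) then (let y = ((\z.(\u.u)) true) in (9 - 4)) else 1)
step 1: [let@0.1] (if (5 == 5) then (let y = ((\z.(\u.u)) true) in (9 - 4)) else 1)
step 2: [delta@0] (if true then (let y = ((\z.(\u.u)) true) in (9 - 4)) else 1)
step 3: [if@root] (let y = ((\z.(\u.u)) true) in (9 - 4))

Answer: if at root : (if true then (let y = ((\z.(\u.u)) true) in (9 - 4)) else 1)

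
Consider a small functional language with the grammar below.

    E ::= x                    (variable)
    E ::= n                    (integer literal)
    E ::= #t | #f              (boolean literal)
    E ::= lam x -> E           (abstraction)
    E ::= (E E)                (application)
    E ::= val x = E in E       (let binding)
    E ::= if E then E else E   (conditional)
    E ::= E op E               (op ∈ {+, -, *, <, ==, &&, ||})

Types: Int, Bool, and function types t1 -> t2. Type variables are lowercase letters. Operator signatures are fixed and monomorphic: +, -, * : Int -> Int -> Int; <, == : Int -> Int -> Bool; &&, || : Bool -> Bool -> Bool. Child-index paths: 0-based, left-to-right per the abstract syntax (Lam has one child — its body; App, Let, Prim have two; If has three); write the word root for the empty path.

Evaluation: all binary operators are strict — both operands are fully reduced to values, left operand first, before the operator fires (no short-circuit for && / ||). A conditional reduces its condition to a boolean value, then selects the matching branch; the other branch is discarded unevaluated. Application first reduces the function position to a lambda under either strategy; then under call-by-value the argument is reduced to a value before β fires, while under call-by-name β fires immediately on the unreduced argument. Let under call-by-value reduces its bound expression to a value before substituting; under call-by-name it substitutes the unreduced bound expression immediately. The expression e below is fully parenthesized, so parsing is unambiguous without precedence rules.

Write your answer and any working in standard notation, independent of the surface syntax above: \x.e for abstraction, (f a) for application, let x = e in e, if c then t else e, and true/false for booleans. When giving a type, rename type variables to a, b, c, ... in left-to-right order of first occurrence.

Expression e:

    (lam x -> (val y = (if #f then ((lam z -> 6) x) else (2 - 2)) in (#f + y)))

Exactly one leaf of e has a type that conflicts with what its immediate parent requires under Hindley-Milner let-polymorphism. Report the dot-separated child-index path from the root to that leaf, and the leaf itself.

Answer: 0.1.0 : false

Working:
  unify Bool ~ Bool
\z._ : b -> Int
x : a
  unify b -> Int ~ a -> c
  unify b ~ a
  unify Int ~ c
_ _ : Int
  unify Int ~ Int
  unify Int ~ Int
  unify Int ~ Int
let y : Int
  unify Bool ~ Int
  FAIL: mismatch Bool ~ Int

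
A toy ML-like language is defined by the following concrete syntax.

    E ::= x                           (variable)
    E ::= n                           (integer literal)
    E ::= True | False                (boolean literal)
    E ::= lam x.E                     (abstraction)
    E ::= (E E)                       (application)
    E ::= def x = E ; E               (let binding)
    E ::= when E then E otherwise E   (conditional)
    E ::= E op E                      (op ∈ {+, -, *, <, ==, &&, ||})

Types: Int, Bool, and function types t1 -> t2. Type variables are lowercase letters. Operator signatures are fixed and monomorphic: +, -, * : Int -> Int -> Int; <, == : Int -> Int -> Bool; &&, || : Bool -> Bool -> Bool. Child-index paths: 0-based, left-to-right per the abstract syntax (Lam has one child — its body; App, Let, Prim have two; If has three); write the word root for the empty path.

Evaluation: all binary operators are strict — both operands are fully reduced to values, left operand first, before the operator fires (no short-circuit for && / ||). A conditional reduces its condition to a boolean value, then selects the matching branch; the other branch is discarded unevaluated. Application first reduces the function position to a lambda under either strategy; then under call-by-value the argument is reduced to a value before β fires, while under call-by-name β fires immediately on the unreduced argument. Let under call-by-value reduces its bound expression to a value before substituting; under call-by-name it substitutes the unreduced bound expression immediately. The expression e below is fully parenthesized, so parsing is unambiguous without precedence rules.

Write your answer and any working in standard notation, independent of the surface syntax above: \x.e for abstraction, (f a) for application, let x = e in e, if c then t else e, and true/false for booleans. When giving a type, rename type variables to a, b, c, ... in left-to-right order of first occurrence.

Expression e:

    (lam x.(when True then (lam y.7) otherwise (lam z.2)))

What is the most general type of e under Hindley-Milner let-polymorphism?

Working:
  unify Bool ~ Bool
\y._ : b -> Int
\z._ : c -> Int
  unify b -> Int ~ c -> Int
  unify b ~ c
  unify Int ~ Int
\x._ : a -> c -> Int

Answer: a -> b -> Int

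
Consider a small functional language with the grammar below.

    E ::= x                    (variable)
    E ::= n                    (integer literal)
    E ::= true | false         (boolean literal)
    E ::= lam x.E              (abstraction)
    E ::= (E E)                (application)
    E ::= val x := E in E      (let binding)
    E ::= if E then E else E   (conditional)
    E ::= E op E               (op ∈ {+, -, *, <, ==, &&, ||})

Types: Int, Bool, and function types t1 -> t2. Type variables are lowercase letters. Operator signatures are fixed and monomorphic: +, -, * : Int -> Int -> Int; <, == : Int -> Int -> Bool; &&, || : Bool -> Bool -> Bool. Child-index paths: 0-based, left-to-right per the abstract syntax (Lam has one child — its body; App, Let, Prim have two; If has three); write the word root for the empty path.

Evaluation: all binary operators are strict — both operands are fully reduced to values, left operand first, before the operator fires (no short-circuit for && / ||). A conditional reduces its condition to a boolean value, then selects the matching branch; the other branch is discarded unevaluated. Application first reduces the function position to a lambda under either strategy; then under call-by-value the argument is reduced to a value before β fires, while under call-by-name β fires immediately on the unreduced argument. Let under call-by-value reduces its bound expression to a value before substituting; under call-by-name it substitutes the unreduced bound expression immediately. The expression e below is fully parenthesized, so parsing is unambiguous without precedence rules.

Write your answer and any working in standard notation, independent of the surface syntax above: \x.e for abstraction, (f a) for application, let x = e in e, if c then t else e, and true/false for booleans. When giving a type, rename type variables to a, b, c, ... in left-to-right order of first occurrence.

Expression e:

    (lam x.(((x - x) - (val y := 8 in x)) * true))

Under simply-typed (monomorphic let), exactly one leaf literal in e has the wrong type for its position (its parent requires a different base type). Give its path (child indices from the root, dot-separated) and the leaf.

Answer: 0.1 : true

Trace:
x : a
  unify a ~ Int
x : Int
  unify Int ~ Int
  unify Int ~ Int
let y : Int
x : Int
  unify Int ~ Int
  unify Int ~ Int
  unify Bool ~ Int
  FAIL: mismatch Bool ~ Int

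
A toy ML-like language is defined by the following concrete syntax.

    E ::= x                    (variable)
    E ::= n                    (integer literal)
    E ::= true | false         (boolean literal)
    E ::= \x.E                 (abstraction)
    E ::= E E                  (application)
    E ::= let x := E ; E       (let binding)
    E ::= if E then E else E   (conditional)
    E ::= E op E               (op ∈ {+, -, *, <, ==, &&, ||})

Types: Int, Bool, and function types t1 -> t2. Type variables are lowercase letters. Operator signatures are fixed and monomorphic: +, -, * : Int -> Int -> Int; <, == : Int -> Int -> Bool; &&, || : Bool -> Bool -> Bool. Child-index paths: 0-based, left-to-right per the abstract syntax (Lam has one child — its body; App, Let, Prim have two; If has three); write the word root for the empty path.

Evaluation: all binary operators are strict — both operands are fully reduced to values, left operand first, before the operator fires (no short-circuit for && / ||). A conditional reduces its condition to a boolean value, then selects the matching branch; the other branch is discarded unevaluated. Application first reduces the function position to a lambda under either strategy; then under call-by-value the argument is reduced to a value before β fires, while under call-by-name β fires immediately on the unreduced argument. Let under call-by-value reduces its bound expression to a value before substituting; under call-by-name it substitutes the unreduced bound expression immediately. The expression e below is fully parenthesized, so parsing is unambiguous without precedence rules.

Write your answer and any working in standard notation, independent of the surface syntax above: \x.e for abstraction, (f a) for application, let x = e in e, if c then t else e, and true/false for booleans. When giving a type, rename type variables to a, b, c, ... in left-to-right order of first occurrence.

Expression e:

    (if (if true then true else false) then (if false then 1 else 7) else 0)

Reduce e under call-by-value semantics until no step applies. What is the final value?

Answer: 7

Derivation:
step 0: (if (if true then true else false) then (if false then 1 else 7) else 0)
step 1: [if@0] (if true then (if false then 1 else 7) else 0)
step 2: [if@root] (if false then 1 else 7)
step 3: [if@root] 7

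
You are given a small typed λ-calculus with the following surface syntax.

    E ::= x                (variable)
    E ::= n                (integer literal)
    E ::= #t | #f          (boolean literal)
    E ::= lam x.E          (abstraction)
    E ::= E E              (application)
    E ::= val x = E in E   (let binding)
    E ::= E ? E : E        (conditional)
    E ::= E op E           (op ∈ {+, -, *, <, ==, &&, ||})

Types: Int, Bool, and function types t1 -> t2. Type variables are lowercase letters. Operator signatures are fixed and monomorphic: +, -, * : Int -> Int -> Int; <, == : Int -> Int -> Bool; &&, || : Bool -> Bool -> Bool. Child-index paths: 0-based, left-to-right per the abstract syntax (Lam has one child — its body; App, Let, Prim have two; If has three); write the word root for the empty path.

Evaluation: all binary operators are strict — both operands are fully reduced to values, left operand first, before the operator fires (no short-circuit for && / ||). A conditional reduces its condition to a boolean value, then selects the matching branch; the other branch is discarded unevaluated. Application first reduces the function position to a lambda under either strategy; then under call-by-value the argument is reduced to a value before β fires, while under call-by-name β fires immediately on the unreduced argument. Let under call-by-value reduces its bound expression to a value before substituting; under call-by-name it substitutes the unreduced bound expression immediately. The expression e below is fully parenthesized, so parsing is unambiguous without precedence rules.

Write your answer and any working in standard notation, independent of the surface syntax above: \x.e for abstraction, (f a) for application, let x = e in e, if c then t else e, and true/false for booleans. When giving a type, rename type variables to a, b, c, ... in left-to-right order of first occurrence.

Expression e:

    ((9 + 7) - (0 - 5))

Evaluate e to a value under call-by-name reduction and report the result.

Working:
step 0: ((9 + 7) - (0 - 5))
step 1: [delta@0] (16 - (0 - 5))
step 2: [delta@1] (16 - -5)
step 3: [delta@root] 21

Answer: 21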